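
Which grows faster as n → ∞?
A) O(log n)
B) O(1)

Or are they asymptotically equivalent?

O(log n) vs O(1): Higher order terms dominate.

Answer: A) O(log n) grows faster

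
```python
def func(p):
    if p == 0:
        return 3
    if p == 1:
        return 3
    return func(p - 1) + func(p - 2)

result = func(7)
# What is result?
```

Build up from base cases: func(0)=3, func(1)=3, func(2)=6, func(3)=9, func(4)=15, func(5)=24, func(6)=39, ..., func(7)=63

Answer: 63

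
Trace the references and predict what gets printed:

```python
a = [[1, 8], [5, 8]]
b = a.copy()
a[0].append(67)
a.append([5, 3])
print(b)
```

Key concept: shallow copy with nested lists.
Step by step:
`a = [[1, 8], [5, 8]]` → a = [[1, 8], [5, 8]]
`b = a.copy()` → b = [[1, 8], [5, 8]]
`a[0].append(67)` → a = [[1, 8, 67], [5, 8]]; b = [[1, 8, 67], [5, 8]]
`a.append([5, 3])` → a = [[1, 8, 67], [5, 8], [5, 3]]
`print(b)` → prints [[1, 8, 67], [5, 8]]

Answer: [[1, 8, 67], [5, 8]]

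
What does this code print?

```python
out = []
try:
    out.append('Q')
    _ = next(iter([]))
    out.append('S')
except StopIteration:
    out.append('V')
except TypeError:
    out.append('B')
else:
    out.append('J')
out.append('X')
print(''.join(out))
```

Execution trace: 'Q' (try body) → 'V' (except StopIteration) → 'X' (after the try/except). Output: QVX

Answer: QVX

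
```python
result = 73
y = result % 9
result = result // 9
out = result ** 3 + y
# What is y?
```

Trace:
`result = 73` → result = 73
`y = result % 9` → y = 1
`result = result // 9` → result = 8
`out = result ** 3 + y` → out = 513
So y = 1

Answer: 1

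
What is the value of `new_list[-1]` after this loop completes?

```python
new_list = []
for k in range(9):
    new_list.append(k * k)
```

Last element of squares 0 to 8
`new_list` takes the values: [] → [0] → [0, 1] → [0, 1, 4] → [0, 1, 4, 9] → [0, 1, 4, 9, 16] → [0, 1, 4, 9, 16, 25] → [0, 1, 4, 9, 16, 25, 36] → [0, 1, 4, 9, 16, 25, 36, 49] → [0, 1, 4, 9, 16, 25, 36, 49, 64]
So `new_list[-1]` = 64

Answer: 64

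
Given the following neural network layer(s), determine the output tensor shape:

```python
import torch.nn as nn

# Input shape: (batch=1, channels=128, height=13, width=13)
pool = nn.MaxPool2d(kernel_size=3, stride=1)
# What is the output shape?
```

Input: (1, 128, 13, 13) -> Output: (1, 128, 11, 11)

Answer: (1, 128, 11, 11)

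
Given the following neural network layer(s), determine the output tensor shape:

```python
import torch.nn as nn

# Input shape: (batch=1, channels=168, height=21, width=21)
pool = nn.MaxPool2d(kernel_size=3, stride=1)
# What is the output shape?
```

Input: (1, 168, 21, 21) -> Output: (1, 168, 19, 19)

Answer: (1, 168, 19, 19)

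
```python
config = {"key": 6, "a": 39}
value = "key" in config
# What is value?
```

Trace:
`config = {"key": 6, "a": 39}` → config = {'key': 6, 'a': 39}
`value = "key" in config` → value = True
So value = True

Answer: True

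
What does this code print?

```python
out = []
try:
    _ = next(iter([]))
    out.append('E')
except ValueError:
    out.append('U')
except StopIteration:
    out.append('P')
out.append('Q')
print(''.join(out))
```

Execution trace: 'P' (except StopIteration) → 'Q' (after the try/except). Output: PQ

Answer: PQ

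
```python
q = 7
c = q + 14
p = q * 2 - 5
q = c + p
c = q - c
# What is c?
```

Trace:
`q = 7` → q = 7
`c = q + 14` → c = 21
`p = q * 2 - 5` → p = 9
`q = c + p` → q = 30
`c = q - c` → c = 9
So c = 9

Answer: 9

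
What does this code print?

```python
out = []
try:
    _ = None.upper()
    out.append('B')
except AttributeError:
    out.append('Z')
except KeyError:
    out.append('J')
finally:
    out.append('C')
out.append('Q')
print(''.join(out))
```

Execution trace: 'Z' (except AttributeError) → 'C' (finally) → 'Q' (after the try/except). Output: ZCQ

Answer: ZCQ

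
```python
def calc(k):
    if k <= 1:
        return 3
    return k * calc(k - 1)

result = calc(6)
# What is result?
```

calc(6) = 6 * 5 * 4 * 3 * 2 * 3 = 2160

Answer: 2160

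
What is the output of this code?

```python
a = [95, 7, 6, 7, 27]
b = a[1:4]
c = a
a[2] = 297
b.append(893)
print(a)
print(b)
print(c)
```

Key concept: slice vs alias.
Step by step:
`a = [95, 7, 6, 7, 27]` → a = [95, 7, 6, 7, 27]
`b = a[1:4]` → b = [7, 6, 7]
`c = a` → c = [95, 7, 6, 7, 27] (same object as a)
`a[2] = 297` → a = [95, 7, 297, 7, 27] (same object as c); c = [95, 7, 297, 7, 27] (same object as a)
`b.append(893)` → b = [7, 6, 7, 893]
`print(a)` → prints [95, 7, 297, 7, 27]
`print(b)` → prints [7, 6, 7, 893]
`print(c)` → prints [95, 7, 297, 7, 27]

Answer:
[95, 7, 297, 7, 27]
[7, 6, 7, 893]
[95, 7, 297, 7, 27]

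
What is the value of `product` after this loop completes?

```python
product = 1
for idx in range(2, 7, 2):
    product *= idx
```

Product of even numbers 2 to 6
`product` takes the values: 1 → 2 → 8 → 48

Answer: 48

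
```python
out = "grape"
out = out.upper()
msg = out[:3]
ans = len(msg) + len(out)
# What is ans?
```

Trace:
`out = "grape"` → out = 'grape'
`out = out.upper()` → out = 'GRAPE'
`msg = out[:3]` → msg = 'GRA'
`ans = len(msg) + len(out)` → ans = 8
So ans = 8

Answer: 8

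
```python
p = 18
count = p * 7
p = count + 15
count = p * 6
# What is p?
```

Trace:
`p = 18` → p = 18
`count = p * 7` → count = 126
`p = count + 15` → p = 141
`count = p * 6` → count = 846
So p = 141

Answer: 141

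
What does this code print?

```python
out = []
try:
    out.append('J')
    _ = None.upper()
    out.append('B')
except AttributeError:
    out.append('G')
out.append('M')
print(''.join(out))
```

Execution trace: 'J' (try body) → 'G' (except AttributeError) → 'M' (after the try/except). Output: JGM

Answer: JGM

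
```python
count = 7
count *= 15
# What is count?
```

Trace:
`count = 7` → count = 7
`count *= 15` → count = 105
So count = 105

Answer: 105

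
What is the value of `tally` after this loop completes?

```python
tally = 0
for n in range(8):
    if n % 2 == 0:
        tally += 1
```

Count numbers divisible by 2 in range(8)
`tally` takes the values: 0 → 1 → 2 → 3 → 4

Answer: 4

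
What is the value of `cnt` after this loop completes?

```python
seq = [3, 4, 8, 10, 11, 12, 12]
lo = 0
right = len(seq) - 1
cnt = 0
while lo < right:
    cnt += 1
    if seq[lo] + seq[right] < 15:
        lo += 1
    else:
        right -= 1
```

Steps to find pair summing to 15
`cnt` takes the values: 0 → 1 → 2 → 3 → 4 → 5 → 6

Answer: 6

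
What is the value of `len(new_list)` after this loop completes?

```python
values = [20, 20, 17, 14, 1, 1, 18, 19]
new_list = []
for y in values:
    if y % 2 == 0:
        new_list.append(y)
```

Count even numbers in [20, 20, 17, 14, 1, 1, 18, 19]
`new_list` takes the values: [] → [20] → [20, 20] → [20, 20, 14] → [20, 20, 14, 18]
So `len(new_list)` = 4

Answer: 4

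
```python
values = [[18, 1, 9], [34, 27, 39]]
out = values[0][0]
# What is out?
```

Trace:
`values = [[18, 1, 9], [34, 27, 39]]` → values = [[18, 1, 9], [34, 27, 39]]
`out = values[0][0]` → out = 18
So out = 18

Answer: 18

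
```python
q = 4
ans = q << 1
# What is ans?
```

Trace:
`q = 4` → q = 4
`ans = q << 1` → ans = 8
So ans = 8

Answer: 8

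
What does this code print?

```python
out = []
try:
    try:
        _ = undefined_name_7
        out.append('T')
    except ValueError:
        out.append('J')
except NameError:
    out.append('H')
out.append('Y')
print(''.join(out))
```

Execution trace: 'H' (outer except NameError) → 'Y' (after the try/except). Output: HY

Answer: HY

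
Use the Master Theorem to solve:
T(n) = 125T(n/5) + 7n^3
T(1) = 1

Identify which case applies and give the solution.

a=125, b=5, f(n)=7n^3. log_5(125) = 3. Since c=3 = 3, Case 2 applies: T(n) = Θ(n^log_b(a) · log n) = O(n^3 log n).

Answer: O(n^3 log n) - Case 2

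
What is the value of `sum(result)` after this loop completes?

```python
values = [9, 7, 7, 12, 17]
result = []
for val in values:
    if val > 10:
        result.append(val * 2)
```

Sum of doubled values > 10
`result` takes the values: [] → [24] → [24, 34]
So `sum(result)` = 58

Answer: 58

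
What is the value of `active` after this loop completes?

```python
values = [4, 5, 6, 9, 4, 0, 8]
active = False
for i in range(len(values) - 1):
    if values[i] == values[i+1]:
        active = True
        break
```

Check consecutive duplicates in [4, 5, 6, 9, 4, 0, 8]
`active` takes the values: False

Answer: False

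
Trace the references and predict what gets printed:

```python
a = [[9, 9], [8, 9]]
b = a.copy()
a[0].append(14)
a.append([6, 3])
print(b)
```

Key concept: shallow copy with nested lists.
Step by step:
`a = [[9, 9], [8, 9]]` → a = [[9, 9], [8, 9]]
`b = a.copy()` → b = [[9, 9], [8, 9]]
`a[0].append(14)` → a = [[9, 9, 14], [8, 9]]; b = [[9, 9, 14], [8, 9]]
`a.append([6, 3])` → a = [[9, 9, 14], [8, 9], [6, 3]]
`print(b)` → prints [[9, 9, 14], [8, 9]]

Answer: [[9, 9, 14], [8, 9]]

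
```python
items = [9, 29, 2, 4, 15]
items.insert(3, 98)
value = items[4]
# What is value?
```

Trace:
`items = [9, 29, 2, 4, 15]` → items = [9, 29, 2, 4, 15]
`items.insert(3, 98)` → items = [9, 29, 2, 98, 4, 15]
`value = items[4]` → value = 4
So value = 4

Answer: 4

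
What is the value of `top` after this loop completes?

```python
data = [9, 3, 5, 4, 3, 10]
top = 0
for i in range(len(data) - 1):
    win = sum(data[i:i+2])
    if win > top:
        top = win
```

Max sum of 2-element window in [9, 3, 5, 4, 3, 10]
`top` takes the values: 0 → 12 → 13

Answer: 13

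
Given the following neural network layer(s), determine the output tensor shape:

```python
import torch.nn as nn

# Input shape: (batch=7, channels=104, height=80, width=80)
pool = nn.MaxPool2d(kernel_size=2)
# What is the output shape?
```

Input: (7, 104, 80, 80) -> Output: (7, 104, 40, 40)

Answer: (7, 104, 40, 40)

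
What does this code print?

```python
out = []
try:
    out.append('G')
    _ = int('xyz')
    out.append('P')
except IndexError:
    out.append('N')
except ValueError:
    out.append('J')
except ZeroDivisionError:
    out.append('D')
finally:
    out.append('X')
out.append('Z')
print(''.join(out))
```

Execution trace: 'G' (try body) → 'J' (except ValueError) → 'X' (finally) → 'Z' (after the try/except). Output: GJXZ

Answer: GJXZ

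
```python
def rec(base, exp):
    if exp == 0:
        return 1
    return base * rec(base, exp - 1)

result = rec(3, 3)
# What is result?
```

rec(3, 3) = 3 * 3 * 3 = 27

Answer: 27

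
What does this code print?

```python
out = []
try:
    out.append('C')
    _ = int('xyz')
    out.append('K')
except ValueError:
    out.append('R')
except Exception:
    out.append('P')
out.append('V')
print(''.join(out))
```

Execution trace: 'C' (try body) → 'R' (except ValueError) → 'V' (after the try/except). Output: CRV

Answer: CRV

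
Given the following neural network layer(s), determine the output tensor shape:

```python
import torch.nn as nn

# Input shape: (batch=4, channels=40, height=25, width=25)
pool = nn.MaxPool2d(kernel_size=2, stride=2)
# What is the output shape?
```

Input: (4, 40, 25, 25) -> Output: (4, 40, 12, 12)

Answer: (4, 40, 12, 12)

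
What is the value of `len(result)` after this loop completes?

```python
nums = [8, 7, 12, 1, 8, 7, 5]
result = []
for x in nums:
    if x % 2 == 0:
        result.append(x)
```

Count even numbers in [8, 7, 12, 1, 8, 7, 5]
`result` takes the values: [] → [8] → [8, 12] → [8, 12, 8]
So `len(result)` = 3

Answer: 3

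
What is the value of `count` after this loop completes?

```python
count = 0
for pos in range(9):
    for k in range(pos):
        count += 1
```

Triangle number: 0+1+2+...+8
`count` takes the values: 0 → 1 → 2 → 3 → 4 → 5 → 6 → 7 → 8 → 9 → 10 → 11 → 12 → 13 → 14 → 15 → 16 → 17 → 18 → 19 → 20 → 21 → 22 → 23 → 24 → 25 → 26 → 27 → 28 → 29 → 30 → 31 → 32 → 33 → 34 → 35 → 36

Answer: 36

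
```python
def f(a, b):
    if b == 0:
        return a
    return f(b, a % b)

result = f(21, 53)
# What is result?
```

f(21, 53) -> f(53, 21) -> f(21, 11) -> f(11, 10) -> f(10, 1) -> f(1, 0) -> 1

Answer: 1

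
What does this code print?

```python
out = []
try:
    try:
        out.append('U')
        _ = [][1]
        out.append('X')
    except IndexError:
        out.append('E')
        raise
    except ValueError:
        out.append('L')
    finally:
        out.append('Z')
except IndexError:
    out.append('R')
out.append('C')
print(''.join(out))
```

Execution trace: 'U' (inner try body) → 'E' (inner except IndexError) → 'Z' (inner finally) → 'R' (outer except IndexError) → 'C' (after the try/except). Output: UEZRC

Answer: UEZRC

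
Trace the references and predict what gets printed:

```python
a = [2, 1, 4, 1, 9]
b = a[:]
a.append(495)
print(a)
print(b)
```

Key concept: slice [:] creates copy.
Step by step:
`a = [2, 1, 4, 1, 9]` → a = [2, 1, 4, 1, 9]
`b = a[:]` → b = [2, 1, 4, 1, 9]
`a.append(495)` → a = [2, 1, 4, 1, 9, 495]
`print(a)` → prints [2, 1, 4, 1, 9, 495]
`print(b)` → prints [2, 1, 4, 1, 9]

Answer:
[2, 1, 4, 1, 9, 495]
[2, 1, 4, 1, 9]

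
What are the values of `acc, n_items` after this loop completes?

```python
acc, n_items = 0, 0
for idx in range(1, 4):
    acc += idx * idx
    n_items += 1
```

Sum of squares and count
`acc, n_items` takes the values: (0, 0) → (1, 0) → (1, 1) → (5, 1) → (5, 2) → (14, 2) → (14, 3)

Answer: 14, 3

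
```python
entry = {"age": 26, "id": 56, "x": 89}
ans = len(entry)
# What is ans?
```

Trace:
`entry = {"age": 26, "id": 56, "x": 89}` → entry = {'age': 26, 'id': 56, 'x': 89}
`ans = len(entry)` → ans = 3
So ans = 3

Answer: 3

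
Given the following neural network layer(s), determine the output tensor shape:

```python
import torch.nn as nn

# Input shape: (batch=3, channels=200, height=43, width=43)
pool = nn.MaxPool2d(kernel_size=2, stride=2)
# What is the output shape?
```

Input: (3, 200, 43, 43) -> Output: (3, 200, 21, 21)

Answer: (3, 200, 21, 21)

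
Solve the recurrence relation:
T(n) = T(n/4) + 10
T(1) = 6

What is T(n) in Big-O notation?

Each step divides n by 4 and adds 10. After log_4(n) steps we reach T(1)=6. So T(n) = 10·log_4(n) + 6 = O(log n).

Answer: O(log n)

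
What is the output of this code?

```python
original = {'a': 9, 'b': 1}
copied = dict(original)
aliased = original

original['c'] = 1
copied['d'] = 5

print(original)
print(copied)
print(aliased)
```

Key concept: dict() creates copy, assignment creates alias.
Step by step:
`original = {'a': 9, 'b': 1}` → original = {'a': 9, 'b': 1}
`copied = dict(original)` → copied = {'a': 9, 'b': 1}
`aliased = original` → aliased = {'a': 9, 'b': 1} (same object as original)
`original['c'] = 1` → original = {'a': 9, 'b': 1, 'c': 1} (same object as aliased); aliased = {'a': 9, 'b': 1, 'c': 1} (same object as original)
`copied['d'] = 5` → copied = {'a': 9, 'b': 1, 'd': 5}
`print(original)` → prints {'a': 9, 'b': 1, 'c': 1}
`print(copied)` → prints {'a': 9, 'b': 1, 'd': 5}
`print(aliased)` → prints {'a': 9, 'b': 1, 'c': 1}

Answer:
{'a': 9, 'b': 1, 'c': 1}
{'a': 9, 'b': 1, 'd': 5}
{'a': 9, 'b': 1, 'c': 1}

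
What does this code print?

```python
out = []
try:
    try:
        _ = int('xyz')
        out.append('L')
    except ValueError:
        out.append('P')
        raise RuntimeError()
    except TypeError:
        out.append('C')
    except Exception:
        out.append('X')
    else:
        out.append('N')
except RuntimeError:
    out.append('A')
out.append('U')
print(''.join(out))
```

Execution trace: 'P' (inner except ValueError) → 'A' (outer except RuntimeError) → 'U' (after the try/except). Output: PAU

Answer: PAU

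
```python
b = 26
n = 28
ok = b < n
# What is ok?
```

Trace:
`b = 26` → b = 26
`n = 28` → n = 28
`ok = b < n` → ok = True
So ok = True

Answer: True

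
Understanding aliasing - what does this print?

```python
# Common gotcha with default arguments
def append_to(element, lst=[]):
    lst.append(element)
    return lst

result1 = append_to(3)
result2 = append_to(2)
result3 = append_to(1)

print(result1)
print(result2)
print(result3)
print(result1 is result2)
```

Key concept: mutable default argument gotcha.
Step by step:
`result1 = append_to(3)` → result1 = [3]
`result2 = append_to(2)` → result1 = [3, 2] (same object as result2); result2 = [3, 2] (same object as result1)
`result3 = append_to(1)` → result1 = [3, 2, 1] (same object as result2, result3); result2 = [3, 2, 1] (same object as result1, result3); result3 = [3, 2, 1] (same object as result1, result2)
`print(result1)` → prints [3, 2, 1]
`print(result2)` → prints [3, 2, 1]
`print(result3)` → prints [3, 2, 1]
`print(result1 is result2)` → prints True

Answer:
[3, 2, 1]
[3, 2, 1]
[3, 2, 1]
True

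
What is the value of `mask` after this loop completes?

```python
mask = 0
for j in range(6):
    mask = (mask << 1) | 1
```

Build 6 consecutive 1-bits: 0b111111
`mask` takes the values: 0 → 1 → 3 → 7 → 15 → 31 → 63

Answer: 63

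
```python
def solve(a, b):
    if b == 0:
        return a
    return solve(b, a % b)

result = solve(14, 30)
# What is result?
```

solve(14, 30) -> solve(30, 14) -> solve(14, 2) -> solve(2, 0) -> 2

Answer: 2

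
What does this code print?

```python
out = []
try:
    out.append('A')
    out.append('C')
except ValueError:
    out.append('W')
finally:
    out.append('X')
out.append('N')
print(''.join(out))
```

Execution trace: 'A' (try body) → 'C' (try body, no exception) → 'X' (finally) → 'N' (after the try/except). Output: ACXN

Answer: ACXN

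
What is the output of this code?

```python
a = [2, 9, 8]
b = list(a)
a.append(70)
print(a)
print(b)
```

Key concept: list() constructor creates copy.
Step by step:
`a = [2, 9, 8]` → a = [2, 9, 8]
`b = list(a)` → b = [2, 9, 8]
`a.append(70)` → a = [2, 9, 8, 70]
`print(a)` → prints [2, 9, 8, 70]
`print(b)` → prints [2, 9, 8]

Answer:
[2, 9, 8, 70]
[2, 9, 8]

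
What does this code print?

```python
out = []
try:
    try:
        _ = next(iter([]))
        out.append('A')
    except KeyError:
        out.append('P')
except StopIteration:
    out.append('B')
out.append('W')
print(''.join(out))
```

Execution trace: 'B' (outer except StopIteration) → 'W' (after the try/except). Output: BW

Answer: BW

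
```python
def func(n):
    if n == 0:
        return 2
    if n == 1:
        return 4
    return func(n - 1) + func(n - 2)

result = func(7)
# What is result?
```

Build up from base cases: func(0)=2, func(1)=4, func(2)=6, func(3)=10, func(4)=16, func(5)=26, func(6)=42, ..., func(7)=68

Answer: 68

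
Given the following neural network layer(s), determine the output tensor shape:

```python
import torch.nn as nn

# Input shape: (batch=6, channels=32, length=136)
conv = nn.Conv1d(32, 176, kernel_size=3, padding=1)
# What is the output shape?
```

Input: (6, 32, 136) -> Output: (6, 176, 136)

Answer: (6, 176, 136)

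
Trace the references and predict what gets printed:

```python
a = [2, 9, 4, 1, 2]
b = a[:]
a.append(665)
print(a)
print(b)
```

Key concept: slice [:] creates copy.
Step by step:
`a = [2, 9, 4, 1, 2]` → a = [2, 9, 4, 1, 2]
`b = a[:]` → b = [2, 9, 4, 1, 2]
`a.append(665)` → a = [2, 9, 4, 1, 2, 665]
`print(a)` → prints [2, 9, 4, 1, 2, 665]
`print(b)` → prints [2, 9, 4, 1, 2]

Answer:
[2, 9, 4, 1, 2, 665]
[2, 9, 4, 1, 2]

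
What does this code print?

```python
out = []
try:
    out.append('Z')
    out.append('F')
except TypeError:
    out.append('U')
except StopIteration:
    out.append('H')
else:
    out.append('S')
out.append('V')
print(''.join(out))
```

Execution trace: 'Z' (try body) → 'F' (try body, no exception) → 'S' (else) → 'V' (after the try/except). Output: ZFSV

Answer: ZFSV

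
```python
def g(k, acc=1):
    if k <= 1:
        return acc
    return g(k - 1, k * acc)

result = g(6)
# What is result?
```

Accumulator trace (n, acc): (6, 1) -> (5, 6) -> (4, 30) -> (3, 120) -> (2, 360) -> (1, 720) -> return 720

Answer: 720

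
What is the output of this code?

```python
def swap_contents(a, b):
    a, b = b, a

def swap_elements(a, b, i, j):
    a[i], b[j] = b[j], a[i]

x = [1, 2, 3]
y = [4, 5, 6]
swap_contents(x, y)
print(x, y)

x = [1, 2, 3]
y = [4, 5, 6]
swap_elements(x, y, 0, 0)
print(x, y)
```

Key concept: parameter rebinding vs mutation.
Step by step:
`x = [1, 2, 3]` → x = [1, 2, 3]
`y = [4, 5, 6]` → y = [4, 5, 6]
`swap_contents(x, y)` → no visible change to tracked variables
`print(x, y)` → prints [1, 2, 3] [4, 5, 6]
`x = [1, 2, 3]` → x = [1, 2, 3]
`y = [4, 5, 6]` → y = [4, 5, 6]
`swap_elements(x, y, 0, 0)` → x = [4, 2, 3]; y = [1, 5, 6]
`print(x, y)` → prints [4, 2, 3] [1, 5, 6]

Answer:
[1, 2, 3] [4, 5, 6]
[4, 2, 3] [1, 5, 6]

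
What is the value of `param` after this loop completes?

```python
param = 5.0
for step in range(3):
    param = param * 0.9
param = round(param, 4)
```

Exponential decay: 5.0 * 0.9^3
`param` takes the values: 5.0 → 4.5 → 4.05 → 3.645

Answer: 3.645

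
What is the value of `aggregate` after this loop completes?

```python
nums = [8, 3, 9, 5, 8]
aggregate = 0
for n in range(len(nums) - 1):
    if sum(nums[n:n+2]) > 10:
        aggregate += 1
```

Count windows with sum > 10
`aggregate` takes the values: 0 → 1 → 2 → 3 → 4

Answer: 4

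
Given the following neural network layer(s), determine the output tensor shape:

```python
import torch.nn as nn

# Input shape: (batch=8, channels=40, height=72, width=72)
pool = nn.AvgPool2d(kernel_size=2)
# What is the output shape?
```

Input: (8, 40, 72, 72) -> Output: (8, 40, 36, 36)

Answer: (8, 40, 36, 36)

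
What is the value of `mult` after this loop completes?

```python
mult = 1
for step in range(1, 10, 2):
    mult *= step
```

Product of 1, 3, 5, ... up to 9
`mult` takes the values: 1 → 3 → 15 → 105 → 945

Answer: 945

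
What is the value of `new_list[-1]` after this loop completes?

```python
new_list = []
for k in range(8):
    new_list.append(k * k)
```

Last element of squares 0 to 7
`new_list` takes the values: [] → [0] → [0, 1] → [0, 1, 4] → [0, 1, 4, 9] → [0, 1, 4, 9, 16] → [0, 1, 4, 9, 16, 25] → [0, 1, 4, 9, 16, 25, 36] → [0, 1, 4, 9, 16, 25, 36, 49]
So `new_list[-1]` = 49

Answer: 49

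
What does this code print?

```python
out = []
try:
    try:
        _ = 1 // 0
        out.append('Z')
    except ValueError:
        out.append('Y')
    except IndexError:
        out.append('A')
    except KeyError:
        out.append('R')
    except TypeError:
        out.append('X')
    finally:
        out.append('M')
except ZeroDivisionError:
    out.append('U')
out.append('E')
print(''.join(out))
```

Execution trace: 'M' (finally) → 'U' (outer except ZeroDivisionError) → 'E' (after the try/except). Output: MUE

Answer: MUE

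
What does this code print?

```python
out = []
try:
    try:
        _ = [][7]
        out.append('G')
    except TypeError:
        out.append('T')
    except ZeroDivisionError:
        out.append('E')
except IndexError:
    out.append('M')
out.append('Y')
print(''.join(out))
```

Execution trace: 'M' (outer except IndexError) → 'Y' (after the try/except). Output: MY

Answer: MY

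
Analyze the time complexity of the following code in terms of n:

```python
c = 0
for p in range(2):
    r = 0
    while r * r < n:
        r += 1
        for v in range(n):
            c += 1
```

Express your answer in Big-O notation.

Each loop level contributes: 1 × √n × n. Multiplying the contributions gives O(n√n).

Answer: O(n√n)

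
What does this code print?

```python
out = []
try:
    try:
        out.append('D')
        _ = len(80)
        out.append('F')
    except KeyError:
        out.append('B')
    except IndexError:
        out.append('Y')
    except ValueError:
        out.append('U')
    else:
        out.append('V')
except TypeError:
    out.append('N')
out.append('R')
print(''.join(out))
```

Execution trace: 'D' (try body) → 'N' (outer except TypeError) → 'R' (after the try/except). Output: DNR

Answer: DNR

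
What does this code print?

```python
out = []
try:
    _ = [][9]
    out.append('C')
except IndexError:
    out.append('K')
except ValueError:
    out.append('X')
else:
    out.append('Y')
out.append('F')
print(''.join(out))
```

Execution trace: 'K' (except IndexError) → 'F' (after the try/except). Output: KF

Answer: KF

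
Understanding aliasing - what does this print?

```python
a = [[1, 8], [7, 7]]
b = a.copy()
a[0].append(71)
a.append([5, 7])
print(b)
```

Key concept: shallow copy with nested lists.
Step by step:
`a = [[1, 8], [7, 7]]` → a = [[1, 8], [7, 7]]
`b = a.copy()` → b = [[1, 8], [7, 7]]
`a[0].append(71)` → a = [[1, 8, 71], [7, 7]]; b = [[1, 8, 71], [7, 7]]
`a.append([5, 7])` → a = [[1, 8, 71], [7, 7], [5, 7]]
`print(b)` → prints [[1, 8, 71], [7, 7]]

Answer: [[1, 8, 71], [7, 7]]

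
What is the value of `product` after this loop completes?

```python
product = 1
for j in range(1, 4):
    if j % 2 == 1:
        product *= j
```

Product of odd numbers 1 to 3
`product` takes the values: 1 → 3

Answer: 3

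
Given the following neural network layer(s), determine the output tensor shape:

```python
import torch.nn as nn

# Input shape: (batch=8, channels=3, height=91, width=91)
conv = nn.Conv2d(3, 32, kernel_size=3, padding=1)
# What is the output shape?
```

Input: (8, 3, 91, 91) -> Output: (8, 32, 91, 91)

Answer: (8, 32, 91, 91)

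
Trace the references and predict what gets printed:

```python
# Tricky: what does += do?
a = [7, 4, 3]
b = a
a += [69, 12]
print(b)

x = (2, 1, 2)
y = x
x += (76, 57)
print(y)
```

Key concept: += behavior differs for mutable vs immutable.
Step by step:
`a = [7, 4, 3]` → a = [7, 4, 3]
`b = a` → b = [7, 4, 3] (same object as a)
`a += [69, 12]` → a = [7, 4, 3, 69, 12] (same object as b); b = [7, 4, 3, 69, 12] (same object as a)
`print(b)` → prints [7, 4, 3, 69, 12]
`x = (2, 1, 2)` → x = (2, 1, 2)
`y = x` → y = (2, 1, 2)
`x += (76, 57)` → x = (2, 1, 2, 76, 57)
`print(y)` → prints (2, 1, 2)

Answer:
[7, 4, 3, 69, 12]
(2, 1, 2)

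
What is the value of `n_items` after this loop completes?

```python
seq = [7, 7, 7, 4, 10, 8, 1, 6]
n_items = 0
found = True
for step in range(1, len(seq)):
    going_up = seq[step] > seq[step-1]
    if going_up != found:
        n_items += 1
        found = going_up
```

Count direction changes in [7, 7, 7, 4, 10, 8, 1, 6]
`n_items` takes the values: 0 → 1 → 2 → 3 → 4

Answer: 4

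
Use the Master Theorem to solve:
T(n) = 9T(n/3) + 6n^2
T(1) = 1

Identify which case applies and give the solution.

a=9, b=3, f(n)=6n^2. log_3(9) = 2. Since c=2 = 2, Case 2 applies: T(n) = Θ(n^log_b(a) · log n) = O(n^2 log n).

Answer: O(n^2 log n) - Case 2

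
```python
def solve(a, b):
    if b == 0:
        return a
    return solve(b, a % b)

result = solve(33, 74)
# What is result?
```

solve(33, 74) -> solve(74, 33) -> solve(33, 8) -> solve(8, 1) -> solve(1, 0) -> 1

Answer: 1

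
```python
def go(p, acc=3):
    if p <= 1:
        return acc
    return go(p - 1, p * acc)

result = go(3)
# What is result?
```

Accumulator trace (n, acc): (3, 3) -> (2, 9) -> (1, 18) -> return 18

Answer: 18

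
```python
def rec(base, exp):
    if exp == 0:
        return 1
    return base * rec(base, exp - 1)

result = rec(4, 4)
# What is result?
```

rec(4, 4) = 4 * 4 * 4 * 4 = 256

Answer: 256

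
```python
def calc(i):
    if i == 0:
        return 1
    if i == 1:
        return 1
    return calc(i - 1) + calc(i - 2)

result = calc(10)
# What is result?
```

Build up from base cases: calc(0)=1, calc(1)=1, calc(2)=2, calc(3)=3, calc(4)=5, calc(5)=8, calc(6)=13, ..., calc(10)=89

Answer: 89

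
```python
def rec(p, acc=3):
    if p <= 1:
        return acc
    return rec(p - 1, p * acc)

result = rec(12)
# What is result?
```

Accumulator trace (n, acc): (12, 3) -> (11, 36) -> (10, 396) -> (9, 3960) -> (8, 35640) -> (7, 285120) -> (6, 1995840) -> (5, 11975040) -> (4, 59875200) -> (3, 239500800) -> (2, 718502400) -> (1, 1437004800) -> return 1437004800

Answer: 1437004800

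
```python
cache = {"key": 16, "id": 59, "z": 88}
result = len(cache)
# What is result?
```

Trace:
`cache = {"key": 16, "id": 59, "z": 88}` → cache = {'key': 16, 'id': 59, 'z': 88}
`result = len(cache)` → result = 3
So result = 3

Answer: 3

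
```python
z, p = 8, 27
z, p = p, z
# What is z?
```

Trace:
`z, p = 8, 27` → z = 8; p = 27
`z, p = p, z` → z = 27; p = 8
So z = 27

Answer: 27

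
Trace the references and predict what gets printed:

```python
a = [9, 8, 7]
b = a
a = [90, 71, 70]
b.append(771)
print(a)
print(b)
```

Key concept: rebinding vs mutation: a is rebound to a new list, b still points at the original.
Step by step:
`a = [9, 8, 7]` → a = [9, 8, 7]
`b = a` → b = [9, 8, 7] (same object as a)
`a = [90, 71, 70]` → a = [90, 71, 70]
`b.append(771)` → b = [9, 8, 7, 771]
`print(a)` → prints [90, 71, 70]
`print(b)` → prints [9, 8, 7, 771]

Answer:
[90, 71, 70]
[9, 8, 7, 771]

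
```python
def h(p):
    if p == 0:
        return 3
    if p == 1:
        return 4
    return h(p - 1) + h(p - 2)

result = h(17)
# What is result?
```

Build up from base cases: h(0)=3, h(1)=4, h(2)=7, h(3)=11, h(4)=18, h(5)=29, h(6)=47, ..., h(17)=9349

Answer: 9349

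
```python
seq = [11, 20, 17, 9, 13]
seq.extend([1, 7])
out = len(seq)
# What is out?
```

Trace:
`seq = [11, 20, 17, 9, 13]` → seq = [11, 20, 17, 9, 13]
`seq.extend([1, 7])` → seq = [11, 20, 17, 9, 13, 1, 7]
`out = len(seq)` → out = 7
So out = 7

Answer: 7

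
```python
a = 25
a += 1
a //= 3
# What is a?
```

Trace:
`a = 25` → a = 25
`a += 1` → a = 26
`a //= 3` → a = 8
So a = 8

Answer: 8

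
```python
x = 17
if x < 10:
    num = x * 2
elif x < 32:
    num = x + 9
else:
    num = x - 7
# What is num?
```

Trace:
`x = 17` → x = 17
`if x < 10: ...` → x < 10 is False, x < 32 is True → num = 26
So num = 26

Answer: 26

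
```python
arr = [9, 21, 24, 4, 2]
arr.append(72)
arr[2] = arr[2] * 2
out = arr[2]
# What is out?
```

Trace:
`arr = [9, 21, 24, 4, 2]` → arr = [9, 21, 24, 4, 2]
`arr.append(72)` → arr = [9, 21, 24, 4, 2, 72]
`arr[2] = arr[2] * 2` → arr = [9, 21, 48, 4, 2, 72]
`out = arr[2]` → out = 48
So out = 48

Answer: 48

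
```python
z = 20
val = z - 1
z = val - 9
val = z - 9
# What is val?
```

Trace:
`z = 20` → z = 20
`val = z - 1` → val = 19
`z = val - 9` → z = 10
`val = z - 9` → val = 1
So val = 1

Answer: 1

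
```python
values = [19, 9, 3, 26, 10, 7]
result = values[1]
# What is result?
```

Trace:
`values = [19, 9, 3, 26, 10, 7]` → values = [19, 9, 3, 26, 10, 7]
`result = values[1]` → result = 9
So result = 9

Answer: 9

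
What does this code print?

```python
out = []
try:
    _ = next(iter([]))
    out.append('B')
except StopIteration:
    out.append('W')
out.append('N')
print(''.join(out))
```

Execution trace: 'W' (except StopIteration) → 'N' (after the try/except). Output: WN

Answer: WN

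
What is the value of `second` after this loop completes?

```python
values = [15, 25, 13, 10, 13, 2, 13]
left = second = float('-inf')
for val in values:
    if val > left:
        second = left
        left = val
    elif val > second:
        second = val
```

Second largest (with repeats) in [15, 25, 13, 10, 13, 2, 13]
`second` takes the values: -inf → 15

Answer: 15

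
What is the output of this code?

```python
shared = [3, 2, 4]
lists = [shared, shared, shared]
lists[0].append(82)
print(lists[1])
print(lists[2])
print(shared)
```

Key concept: list of same reference.
Step by step:
`shared = [3, 2, 4]` → shared = [3, 2, 4]
`lists = [shared, shared, shared]` → lists = [[3, 2, 4], [3, 2, 4], [3, 2, 4]]
`lists[0].append(82)` → shared = [3, 2, 4, 82]; lists = [[3, 2, 4, 82], [3, 2, 4, 82], [3, 2, 4, 82]]
`print(lists[1])` → prints [3, 2, 4, 82]
`print(lists[2])` → prints [3, 2, 4, 82]
`print(shared)` → prints [3, 2, 4, 82]

Answer:
[3, 2, 4, 82]
[3, 2, 4, 82]
[3, 2, 4, 82]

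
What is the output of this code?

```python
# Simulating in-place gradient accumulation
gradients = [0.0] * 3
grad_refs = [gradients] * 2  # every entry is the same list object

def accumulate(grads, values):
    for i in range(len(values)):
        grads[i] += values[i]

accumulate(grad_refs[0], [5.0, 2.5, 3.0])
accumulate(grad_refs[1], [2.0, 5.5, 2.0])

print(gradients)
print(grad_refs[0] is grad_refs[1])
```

Key concept: gradient accumulation aliasing.
Step by step:
`gradients = [0.0] * 3` → gradients = [0.0, 0.0, 0.0]
`grad_refs = [gradients] * 2` → grad_refs = [[0.0, 0.0, 0.0], [0.0, 0.0, 0.0]]
`accumulate(grad_refs[0], [5.0, 2.5, 3.0])` → gradients = [5.0, 2.5, 3.0]; grad_refs = [[5.0, 2.5, 3.0], [5.0, 2.5, 3.0]]
`accumulate(grad_refs[1], [2.0, 5.5, 2.0])` → gradients = [7.0, 8.0, 5.0]; grad_refs = [[7.0, 8.0, 5.0], [7.0, 8.0, 5.0]]
`print(gradients)` → prints [7.0, 8.0, 5.0]
`print(grad_refs[0] is grad_refs[1])` → prints True

Answer:
[7.0, 8.0, 5.0]
True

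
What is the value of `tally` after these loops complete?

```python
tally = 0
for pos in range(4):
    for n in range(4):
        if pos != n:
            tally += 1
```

4² - 4 (exclude diagonal)
`tally` takes the values: 0 → 1 → 2 → 3 → 4 → 5 → 6 → 7 → 8 → 9 → 10 → 11 → 12

Answer: 12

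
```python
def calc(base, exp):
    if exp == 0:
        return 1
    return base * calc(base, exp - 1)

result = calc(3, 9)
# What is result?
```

calc(3, 9) = 3 * 3 * 3 * 3 * 3 * 3 * 3 * 3 * 3 = 19683

Answer: 19683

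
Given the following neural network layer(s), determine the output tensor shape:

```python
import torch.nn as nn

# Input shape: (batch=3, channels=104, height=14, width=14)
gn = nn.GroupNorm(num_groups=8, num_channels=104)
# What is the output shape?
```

Input: (3, 104, 14, 14) -> Output: (3, 104, 14, 14)

Answer: (3, 104, 14, 14)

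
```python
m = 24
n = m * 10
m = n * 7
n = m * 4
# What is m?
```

Trace:
`m = 24` → m = 24
`n = m * 10` → n = 240
`m = n * 7` → m = 1680
`n = m * 4` → n = 6720
So m = 1680

Answer: 1680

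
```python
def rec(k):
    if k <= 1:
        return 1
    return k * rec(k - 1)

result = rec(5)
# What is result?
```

rec(5) = 5 * 4 * 3 * 2 * 1 = 120

Answer: 120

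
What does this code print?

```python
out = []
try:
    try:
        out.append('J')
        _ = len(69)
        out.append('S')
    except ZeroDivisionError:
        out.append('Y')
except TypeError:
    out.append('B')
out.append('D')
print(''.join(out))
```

Execution trace: 'J' (try body) → 'B' (outer except TypeError) → 'D' (after the try/except). Output: JBD

Answer: JBD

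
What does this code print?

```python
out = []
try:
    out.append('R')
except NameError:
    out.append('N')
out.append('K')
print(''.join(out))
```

Execution trace: 'R' (try body, no exception) → 'K' (after the try/except). Output: RK

Answer: RK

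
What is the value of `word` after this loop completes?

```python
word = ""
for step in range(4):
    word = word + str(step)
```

Concatenate digits 0 to 3
`word` takes the values: "" → "0" → "01" → "012" → "0123"

Answer: "0123"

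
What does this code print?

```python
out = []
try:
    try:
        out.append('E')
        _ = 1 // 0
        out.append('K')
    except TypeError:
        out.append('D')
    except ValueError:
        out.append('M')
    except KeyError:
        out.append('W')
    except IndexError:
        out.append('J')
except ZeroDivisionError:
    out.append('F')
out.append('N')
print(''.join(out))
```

Execution trace: 'E' (try body) → 'F' (outer except ZeroDivisionError) → 'N' (after the try/except). Output: EFN

Answer: EFN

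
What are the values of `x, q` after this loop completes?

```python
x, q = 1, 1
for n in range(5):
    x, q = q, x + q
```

Fibonacci: after 5 iterations
`x, q` takes the values: (1, 1) → (1, 2) → (2, 3) → (3, 5) → (5, 8) → (8, 13)

Answer: 8, 13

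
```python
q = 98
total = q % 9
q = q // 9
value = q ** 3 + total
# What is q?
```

Trace:
`q = 98` → q = 98
`total = q % 9` → total = 8
`q = q // 9` → q = 10
`value = q ** 3 + total` → value = 1008
So q = 10

Answer: 10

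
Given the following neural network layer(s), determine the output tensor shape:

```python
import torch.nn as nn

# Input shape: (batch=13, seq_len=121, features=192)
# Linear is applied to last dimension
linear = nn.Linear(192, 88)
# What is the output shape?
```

Input: (13, 121, 192) -> Output: (13, 121, 88)

Answer: (13, 121, 88)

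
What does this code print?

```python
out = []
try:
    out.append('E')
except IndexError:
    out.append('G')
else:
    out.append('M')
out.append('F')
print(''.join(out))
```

Execution trace: 'E' (try body, no exception) → 'M' (else) → 'F' (after the try/except). Output: EMF

Answer: EMF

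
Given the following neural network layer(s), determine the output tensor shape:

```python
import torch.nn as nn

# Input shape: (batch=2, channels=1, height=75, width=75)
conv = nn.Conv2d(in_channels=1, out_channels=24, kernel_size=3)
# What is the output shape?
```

Input: (2, 1, 75, 75) -> Output: (2, 24, 73, 73)

Answer: (2, 24, 73, 73)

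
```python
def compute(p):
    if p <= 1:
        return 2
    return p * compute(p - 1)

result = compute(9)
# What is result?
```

compute(9) = 9 * 8 * 7 * 6 * 5 * 4 * 3 * 2 * 2 = 725760

Answer: 725760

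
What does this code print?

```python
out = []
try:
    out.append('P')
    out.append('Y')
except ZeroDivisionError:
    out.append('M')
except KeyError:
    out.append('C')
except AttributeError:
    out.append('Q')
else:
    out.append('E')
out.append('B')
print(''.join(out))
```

Execution trace: 'P' (try body) → 'Y' (try body, no exception) → 'E' (else) → 'B' (after the try/except). Output: PYEB

Answer: PYEB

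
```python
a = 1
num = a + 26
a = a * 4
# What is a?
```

Trace:
`a = 1` → a = 1
`num = a + 26` → num = 27
`a = a * 4` → a = 4
So a = 4

Answer: 4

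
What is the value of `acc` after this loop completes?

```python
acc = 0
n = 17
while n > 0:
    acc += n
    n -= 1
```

Sum 17 down to 1
`acc` takes the values: 0 → 17 → 33 → 48 → 62 → 75 → 87 → 98 → 108 → 117 → 125 → 132 → 138 → 143 → 147 → 150 → 152 → 153

Answer: 153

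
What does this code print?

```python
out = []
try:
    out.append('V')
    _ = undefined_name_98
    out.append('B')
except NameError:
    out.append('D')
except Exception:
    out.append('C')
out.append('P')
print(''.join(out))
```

Execution trace: 'V' (try body) → 'D' (except NameError) → 'P' (after the try/except). Output: VDP

Answer: VDP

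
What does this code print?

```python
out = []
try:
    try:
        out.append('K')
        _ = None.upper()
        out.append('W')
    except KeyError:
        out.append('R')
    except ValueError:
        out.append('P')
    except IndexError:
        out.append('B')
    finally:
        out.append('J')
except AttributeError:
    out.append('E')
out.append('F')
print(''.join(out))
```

Execution trace: 'K' (try body) → 'J' (finally) → 'E' (outer except AttributeError) → 'F' (after the try/except). Output: KJEF

Answer: KJEF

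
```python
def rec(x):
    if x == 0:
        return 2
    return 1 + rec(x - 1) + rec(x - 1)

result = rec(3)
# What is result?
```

rec(x) = 1 + 2·rec(x-1), rec(0)=2. Closed form: (2+1)·2^3 - 1 = 23.

Answer: 23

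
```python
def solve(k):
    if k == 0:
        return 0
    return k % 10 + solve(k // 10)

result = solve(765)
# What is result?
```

Sum of digits of 765: 5 + 6 + 7 = 18

Answer: 18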